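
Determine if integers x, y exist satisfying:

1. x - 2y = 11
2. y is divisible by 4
Yes

Take x = 11, y = 0. Substituting into each constraint:
  (1) 11 - 2(0) = 11 ✓
  (2) 0 = 4 × 0, remainder 0 ✓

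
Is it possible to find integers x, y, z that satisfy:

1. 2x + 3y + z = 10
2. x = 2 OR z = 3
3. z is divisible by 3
Yes

Take x = -1, y = 3, z = 3. Substituting into each constraint:
  (1) 2(-1) + 3(3) + 3 = 10 ✓
  (2) z = 3, target 3 ✓ (second branch holds)
  (3) 3 = 3 × 1, remainder 0 ✓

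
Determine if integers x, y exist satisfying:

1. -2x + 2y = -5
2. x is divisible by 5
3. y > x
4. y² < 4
No

Even the single constraint (-2x + 2y = -5) is infeasible over the integers.

  - -2x + 2y = -5: every term on the left is divisible by 2, so the LHS ≡ 0 (mod 2), but the RHS -5 is not — no integer solution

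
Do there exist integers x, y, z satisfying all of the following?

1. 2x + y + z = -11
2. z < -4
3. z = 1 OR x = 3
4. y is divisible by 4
Yes

Take x = 3, y = 0, z = -17. Substituting into each constraint:
  (1) 2(3) + 0 + (-17) = -11 ✓
  (2) -17 < -4 ✓
  (3) x = 3, target 3 ✓ (second branch holds)
  (4) 0 = 4 × 0, remainder 0 ✓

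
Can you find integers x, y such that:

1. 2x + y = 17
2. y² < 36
Yes

Take x = 9, y = -1. Substituting into each constraint:
  (1) 2(9) + (-1) = 17 ✓
  (2) y² = (-1)² = 1, and 1 < 36 ✓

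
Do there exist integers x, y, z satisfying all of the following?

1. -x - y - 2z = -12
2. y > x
Yes

Take x = 0, y = 2, z = 5. Substituting into each constraint:
  (1) 0 + (-2) - 2(5) = -12 ✓
  (2) 2 > 0 ✓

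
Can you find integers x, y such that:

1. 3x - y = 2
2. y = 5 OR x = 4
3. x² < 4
No

The full constraint system is jointly infeasible over the integers. Each constraint and what it forces:

  - 3x - y = 2: is a linear equation tying the variables together
  - y = 5 OR x = 4: forces a choice: either y = 5 or x = 4
  - x² < 4: restricts x to |x| ≤ 1

Split on the disjunction (y = 5 OR x = 4):
  • If y = 5: with y = 5, every remaining term of the linear equation is divisible by 3, so the left side is ≡ 0 (mod 3); but the right side 7 ≡ 1 (mod 3). No integers can satisfy it.
  • If x = 4: this contradicts x² < 4, which requires |x| ≤ 1.
Both branches are infeasible, so the system has no integer solution.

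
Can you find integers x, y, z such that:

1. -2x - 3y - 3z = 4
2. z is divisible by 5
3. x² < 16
Yes

Take x = -2, y = 0, z = 0. Substituting into each constraint:
  (1) -2(-2) - 3(0) - 3(0) = 4 ✓
  (2) 0 = 5 × 0, remainder 0 ✓
  (3) x² = (-2)² = 4, and 4 < 16 ✓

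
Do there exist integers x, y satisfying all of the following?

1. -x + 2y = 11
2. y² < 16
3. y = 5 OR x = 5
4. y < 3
No

A contradictory subset is {-x + 2y = 11, y = 5 OR x = 5, y < 3}. No integer assignment can satisfy these jointly:

  - -x + 2y = 11: is a linear equation tying the variables together
  - y = 5 OR x = 5: forces a choice: either y = 5 or x = 5
  - y < 3: bounds one variable relative to a constant

Split on the disjunction (y = 5 OR x = 5):
  • If y = 5: this contradicts the bound y ≤ 2.
  • If x = 5: the equation forces y = 8, which contradicts the bound y ≤ 2.
Both branches are infeasible, so the system has no integer solution.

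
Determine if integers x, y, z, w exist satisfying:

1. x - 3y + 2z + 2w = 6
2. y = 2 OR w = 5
Yes

Take x = -4, y = 0, z = 0, w = 5. Substituting into each constraint:
  (1) (-4) - 3(0) + 2(0) + 2(5) = 6 ✓
  (2) w = 5, target 5 ✓ (second branch holds)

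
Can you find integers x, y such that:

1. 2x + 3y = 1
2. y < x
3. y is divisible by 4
No

A contradictory subset is {2x + 3y = 1, y is divisible by 4}. No integer assignment can satisfy these jointly:

  - 2x + 3y = 1: is a linear equation tying the variables together
  - y is divisible by 4: restricts y to multiples of 4

Modular obstruction: writing y = 4y', every remaining term of the linear equation is divisible by 2, so the left side is ≡ 0 (mod 2); but the right side 1 ≡ 1 (mod 2). No integers can satisfy it.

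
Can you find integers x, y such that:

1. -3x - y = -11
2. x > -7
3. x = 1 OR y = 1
Yes

Take x = 1, y = 8. Substituting into each constraint:
  (1) -3(1) + (-8) = -11 ✓
  (2) 1 > -7 ✓
  (3) x = 1, target 1 ✓ (first branch holds)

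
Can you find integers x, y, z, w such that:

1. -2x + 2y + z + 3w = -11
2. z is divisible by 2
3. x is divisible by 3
Yes

Take x = 0, y = 2, z = 0, w = -5. Substituting into each constraint:
  (1) -2(0) + 2(2) + 0 + 3(-5) = -11 ✓
  (2) 0 = 2 × 0, remainder 0 ✓
  (3) 0 = 3 × 0, remainder 0 ✓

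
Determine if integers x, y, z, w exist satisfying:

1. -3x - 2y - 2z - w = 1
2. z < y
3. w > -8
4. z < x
Yes

Take x = 1, y = 1, z = 0, w = -6. Substituting into each constraint:
  (1) -3(1) - 2(1) - 2(0) + 6 = 1 ✓
  (2) 0 < 1 ✓
  (3) -6 > -8 ✓
  (4) 0 < 1 ✓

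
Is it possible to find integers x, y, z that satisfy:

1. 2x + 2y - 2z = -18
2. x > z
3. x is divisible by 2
Yes

Take x = 0, y = -10, z = -1. Substituting into each constraint:
  (1) 2(0) + 2(-10) - 2(-1) = -18 ✓
  (2) 0 > -1 ✓
  (3) 0 = 2 × 0, remainder 0 ✓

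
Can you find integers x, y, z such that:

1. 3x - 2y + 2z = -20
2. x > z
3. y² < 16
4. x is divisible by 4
Yes

Take x = 0, y = 2, z = -8. Substituting into each constraint:
  (1) 3(0) - 2(2) + 2(-8) = -20 ✓
  (2) 0 > -8 ✓
  (3) y² = (2)² = 4, and 4 < 16 ✓
  (4) 0 = 4 × 0, remainder 0 ✓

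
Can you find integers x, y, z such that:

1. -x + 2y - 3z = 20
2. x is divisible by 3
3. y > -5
Yes

Take x = 0, y = 1, z = -6. Substituting into each constraint:
  (1) 0 + 2(1) - 3(-6) = 20 ✓
  (2) 0 = 3 × 0, remainder 0 ✓
  (3) 1 > -5 ✓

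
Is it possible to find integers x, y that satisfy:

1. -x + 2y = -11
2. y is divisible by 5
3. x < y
Yes

Take x = -19, y = -15. Substituting into each constraint:
  (1) 19 + 2(-15) = -11 ✓
  (2) -15 = 5 × -3, remainder 0 ✓
  (3) -19 < -15 ✓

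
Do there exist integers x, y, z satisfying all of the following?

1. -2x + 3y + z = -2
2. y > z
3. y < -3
Yes

Take x = -8, y = -4, z = -6. Substituting into each constraint:
  (1) -2(-8) + 3(-4) + (-6) = -2 ✓
  (2) -4 > -6 ✓
  (3) -4 < -3 ✓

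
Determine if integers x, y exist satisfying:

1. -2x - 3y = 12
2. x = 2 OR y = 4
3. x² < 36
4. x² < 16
No

A contradictory subset is {-2x - 3y = 12, x = 2 OR y = 4, x² < 16}. No integer assignment can satisfy these jointly:

  - -2x - 3y = 12: is a linear equation tying the variables together
  - x = 2 OR y = 4: forces a choice: either x = 2 or y = 4
  - x² < 16: restricts x to |x| ≤ 3

Split on the disjunction (x = 2 OR y = 4):
  • If x = 2: with x = 2, every remaining term of the linear equation is divisible by 3, so the left side is ≡ 0 (mod 3); but the right side 16 ≡ 1 (mod 3). No integers can satisfy it.
  • If y = 4: the equation forces x = -12, but x² < 16 requires |x| ≤ 3.
Both branches are infeasible, so the system has no integer solution.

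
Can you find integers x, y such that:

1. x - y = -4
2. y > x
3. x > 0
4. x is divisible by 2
Yes

Take x = 2, y = 6. Substituting into each constraint:
  (1) 2 + (-6) = -4 ✓
  (2) 6 > 2 ✓
  (3) 2 > 0 ✓
  (4) 2 = 2 × 1, remainder 0 ✓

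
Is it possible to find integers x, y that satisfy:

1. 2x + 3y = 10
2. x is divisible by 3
No

The full constraint system is jointly infeasible over the integers. Each constraint and what it forces:

  - 2x + 3y = 10: is a linear equation tying the variables together
  - x is divisible by 3: restricts x to multiples of 3

Modular obstruction: writing x = 3x', every remaining term of the linear equation is divisible by 3, so the left side is ≡ 0 (mod 3); but the right side 10 ≡ 1 (mod 3). No integers can satisfy it.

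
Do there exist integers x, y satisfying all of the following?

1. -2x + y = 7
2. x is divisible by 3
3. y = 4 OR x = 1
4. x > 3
No

A contradictory subset is {-2x + y = 7, y = 4 OR x = 1, x > 3}. No integer assignment can satisfy these jointly:

  - -2x + y = 7: is a linear equation tying the variables together
  - y = 4 OR x = 1: forces a choice: either y = 4 or x = 1
  - x > 3: bounds one variable relative to a constant

Split on the disjunction (y = 4 OR x = 1):
  • If y = 4: with y = 4, every remaining term of the linear equation is divisible by 2, so the left side is ≡ 0 (mod 2); but the right side 3 ≡ 1 (mod 2). No integers can satisfy it.
  • If x = 1: this contradicts the bound x ≥ 4.
Both branches are infeasible, so the system has no integer solution.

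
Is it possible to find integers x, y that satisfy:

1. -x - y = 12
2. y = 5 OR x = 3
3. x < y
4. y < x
No

A contradictory subset is {x < y, y < x}. No integer assignment can satisfy these jointly:

  - x < y: bounds one variable relative to another variable
  - y < x: bounds one variable relative to another variable

Direct contradiction: y > x and x > y cannot both hold.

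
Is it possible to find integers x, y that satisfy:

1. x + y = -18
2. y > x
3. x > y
No

A contradictory subset is {y > x, x > y}. No integer assignment can satisfy these jointly:

  - y > x: bounds one variable relative to another variable
  - x > y: bounds one variable relative to another variable

Direct contradiction: y > x and x > y cannot both hold.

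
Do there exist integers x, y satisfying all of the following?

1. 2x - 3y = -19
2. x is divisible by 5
Yes

Take x = -5, y = 3. Substituting into each constraint:
  (1) 2(-5) - 3(3) = -19 ✓
  (2) -5 = 5 × -1, remainder 0 ✓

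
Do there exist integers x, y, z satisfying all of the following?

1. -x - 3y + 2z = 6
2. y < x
Yes

Take x = 2, y = 0, z = 4. Substituting into each constraint:
  (1) (-2) - 3(0) + 2(4) = 6 ✓
  (2) 0 < 2 ✓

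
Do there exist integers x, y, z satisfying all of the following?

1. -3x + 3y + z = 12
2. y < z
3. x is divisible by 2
Yes

Take x = 0, y = 2, z = 6. Substituting into each constraint:
  (1) -3(0) + 3(2) + 6 = 12 ✓
  (2) 2 < 6 ✓
  (3) 0 = 2 × 0, remainder 0 ✓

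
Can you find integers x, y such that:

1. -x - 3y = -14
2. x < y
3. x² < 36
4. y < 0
No

A contradictory subset is {-x - 3y = -14, x < y, y < 0}. No integer assignment can satisfy these jointly:

  - -x - 3y = -14: is a linear equation tying the variables together
  - x < y: bounds one variable relative to another variable
  - y < 0: bounds one variable relative to a constant

Propagating the comparison: x < y and y ≤ -1 give x ≤ -2. Range argument: with x ∈ [−∞, -2], y ∈ [−∞, -1], the left side of the equation is at least 5, but the right side is -14 < 5. No integer solution exists.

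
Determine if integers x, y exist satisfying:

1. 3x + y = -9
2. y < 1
Yes

Take x = 0, y = -9. Substituting into each constraint:
  (1) 3(0) + (-9) = -9 ✓
  (2) -9 < 1 ✓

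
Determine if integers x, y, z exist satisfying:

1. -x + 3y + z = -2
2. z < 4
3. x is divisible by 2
Yes

Take x = 2, y = 0, z = 0. Substituting into each constraint:
  (1) (-2) + 3(0) + 0 = -2 ✓
  (2) 0 < 4 ✓
  (3) 2 = 2 × 1, remainder 0 ✓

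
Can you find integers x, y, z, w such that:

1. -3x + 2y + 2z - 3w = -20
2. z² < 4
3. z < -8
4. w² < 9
No

A contradictory subset is {z² < 4, z < -8}. No integer assignment can satisfy these jointly:

  - z² < 4: restricts z to |z| ≤ 1
  - z < -8: bounds one variable relative to a constant

Direct contradiction: the bounds on z require z ≥ -1 and z ≤ -9 simultaneously, which is empty.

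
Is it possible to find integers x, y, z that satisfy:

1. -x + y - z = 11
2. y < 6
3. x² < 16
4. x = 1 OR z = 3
Yes

Take x = 1, y = 5, z = -7. Substituting into each constraint:
  (1) (-1) + 5 + 7 = 11 ✓
  (2) 5 < 6 ✓
  (3) x² = (1)² = 1, and 1 < 16 ✓
  (4) x = 1, target 1 ✓ (first branch holds)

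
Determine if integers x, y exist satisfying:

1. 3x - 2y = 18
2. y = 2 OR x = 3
No

The full constraint system is jointly infeasible over the integers. Each constraint and what it forces:

  - 3x - 2y = 18: is a linear equation tying the variables together
  - y = 2 OR x = 3: forces a choice: either y = 2 or x = 3

Split on the disjunction (y = 2 OR x = 3):
  • If y = 2: with y = 2, every remaining term of the linear equation is divisible by 3, so the left side is ≡ 0 (mod 3); but the right side 22 ≡ 1 (mod 3). No integers can satisfy it.
  • If x = 3: with x = 3, every remaining term of the linear equation is divisible by 2, so the left side is ≡ 0 (mod 2); but the right side 9 ≡ 1 (mod 2). No integers can satisfy it.
Both branches are infeasible, so the system has no integer solution.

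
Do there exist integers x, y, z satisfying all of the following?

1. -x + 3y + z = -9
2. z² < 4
Yes

Take x = 0, y = -3, z = 0. Substituting into each constraint:
  (1) 0 + 3(-3) + 0 = -9 ✓
  (2) z² = (0)² = 0, and 0 < 4 ✓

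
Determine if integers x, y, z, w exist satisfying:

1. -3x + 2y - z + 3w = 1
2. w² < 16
Yes

Take x = 0, y = 0, z = 2, w = 1. Substituting into each constraint:
  (1) -3(0) + 2(0) + (-2) + 3(1) = 1 ✓
  (2) w² = (1)² = 1, and 1 < 16 ✓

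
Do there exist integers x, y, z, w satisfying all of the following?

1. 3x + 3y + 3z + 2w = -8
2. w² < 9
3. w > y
Yes

Take x = -5, y = 1, z = 0, w = 2. Substituting into each constraint:
  (1) 3(-5) + 3(1) + 3(0) + 2(2) = -8 ✓
  (2) w² = (2)² = 4, and 4 < 9 ✓
  (3) 2 > 1 ✓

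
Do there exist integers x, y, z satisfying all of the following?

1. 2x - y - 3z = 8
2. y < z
Yes

Take x = 7, y = 0, z = 2. Substituting into each constraint:
  (1) 2(7) + 0 - 3(2) = 8 ✓
  (2) 0 < 2 ✓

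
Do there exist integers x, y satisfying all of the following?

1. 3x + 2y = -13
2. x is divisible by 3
Yes

Take x = -9, y = 7. Substituting into each constraint:
  (1) 3(-9) + 2(7) = -13 ✓
  (2) -9 = 3 × -3, remainder 0 ✓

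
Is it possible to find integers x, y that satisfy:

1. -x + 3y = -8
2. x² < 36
Yes

Take x = -1, y = -3. Substituting into each constraint:
  (1) 1 + 3(-3) = -8 ✓
  (2) x² = (-1)² = 1, and 1 < 36 ✓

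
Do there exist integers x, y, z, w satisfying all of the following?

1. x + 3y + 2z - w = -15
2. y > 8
Yes

Take x = 0, y = 9, z = -21, w = 0. Substituting into each constraint:
  (1) 0 + 3(9) + 2(-21) + 0 = -15 ✓
  (2) 9 > 8 ✓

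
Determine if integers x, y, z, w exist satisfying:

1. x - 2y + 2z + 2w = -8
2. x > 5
Yes

Take x = 6, y = 0, z = -7, w = 0. Substituting into each constraint:
  (1) 6 - 2(0) + 2(-7) + 2(0) = -8 ✓
  (2) 6 > 5 ✓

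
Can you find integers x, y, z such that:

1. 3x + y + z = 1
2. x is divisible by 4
Yes

Take x = 0, y = 1, z = 0. Substituting into each constraint:
  (1) 3(0) + 1 + 0 = 1 ✓
  (2) 0 = 4 × 0, remainder 0 ✓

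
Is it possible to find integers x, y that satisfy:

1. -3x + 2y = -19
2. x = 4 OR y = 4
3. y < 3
No

The full constraint system is jointly infeasible over the integers. Each constraint and what it forces:

  - -3x + 2y = -19: is a linear equation tying the variables together
  - x = 4 OR y = 4: forces a choice: either x = 4 or y = 4
  - y < 3: bounds one variable relative to a constant

Split on the disjunction (x = 4 OR y = 4):
  • If x = 4: with x = 4, every remaining term of the linear equation is divisible by 2, so the left side is ≡ 0 (mod 2); but the right side -7 ≡ 1 (mod 2). No integers can satisfy it.
  • If y = 4: this contradicts the bound y ≤ 2.
Both branches are infeasible, so the system has no integer solution.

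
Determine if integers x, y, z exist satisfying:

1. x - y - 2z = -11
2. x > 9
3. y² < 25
Yes

Take x = 11, y = 0, z = 11. Substituting into each constraint:
  (1) 11 + 0 - 2(11) = -11 ✓
  (2) 11 > 9 ✓
  (3) y² = (0)² = 0, and 0 < 25 ✓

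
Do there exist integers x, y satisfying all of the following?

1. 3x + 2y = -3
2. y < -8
Yes

Take x = 5, y = -9. Substituting into each constraint:
  (1) 3(5) + 2(-9) = -3 ✓
  (2) -9 < -8 ✓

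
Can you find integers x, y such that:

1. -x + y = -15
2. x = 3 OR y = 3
Yes

Take x = 3, y = -12. Substituting into each constraint:
  (1) (-3) + (-12) = -15 ✓
  (2) x = 3, target 3 ✓ (first branch holds)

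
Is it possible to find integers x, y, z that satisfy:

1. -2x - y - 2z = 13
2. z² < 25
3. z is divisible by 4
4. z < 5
Yes

Take x = -7, y = 1, z = 0. Substituting into each constraint:
  (1) -2(-7) + (-1) - 2(0) = 13 ✓
  (2) z² = (0)² = 0, and 0 < 25 ✓
  (3) 0 = 4 × 0, remainder 0 ✓
  (4) 0 < 5 ✓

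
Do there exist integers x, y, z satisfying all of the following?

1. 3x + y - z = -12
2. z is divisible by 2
Yes

Take x = 0, y = -12, z = 0. Substituting into each constraint:
  (1) 3(0) + (-12) + 0 = -12 ✓
  (2) 0 = 2 × 0, remainder 0 ✓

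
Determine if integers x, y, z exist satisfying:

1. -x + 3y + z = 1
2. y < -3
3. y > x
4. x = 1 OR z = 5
Yes

Take x = -8, y = -4, z = 5. Substituting into each constraint:
  (1) 8 + 3(-4) + 5 = 1 ✓
  (2) -4 < -3 ✓
  (3) -4 > -8 ✓
  (4) z = 5, target 5 ✓ (second branch holds)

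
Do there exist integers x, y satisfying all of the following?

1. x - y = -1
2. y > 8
Yes

Take x = 8, y = 9. Substituting into each constraint:
  (1) 8 + (-9) = -1 ✓
  (2) 9 > 8 ✓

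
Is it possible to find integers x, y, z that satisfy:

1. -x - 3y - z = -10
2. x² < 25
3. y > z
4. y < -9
No

The full constraint system is jointly infeasible over the integers. Each constraint and what it forces:

  - -x - 3y - z = -10: is a linear equation tying the variables together
  - x² < 25: restricts x to |x| ≤ 4
  - y > z: bounds one variable relative to another variable
  - y < -9: bounds one variable relative to a constant

Propagating the comparison: z < y and y ≤ -10 give z ≤ -11. Range argument: with x ∈ [-4, 4], y ∈ [−∞, -10], z ∈ [−∞, -11], the left side of the equation is at least 37, but the right side is -10 < 37. No integer solution exists.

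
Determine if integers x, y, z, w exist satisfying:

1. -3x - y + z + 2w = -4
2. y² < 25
Yes

Take x = 0, y = 0, z = -4, w = 0. Substituting into each constraint:
  (1) -3(0) + 0 + (-4) + 2(0) = -4 ✓
  (2) y² = (0)² = 0, and 0 < 25 ✓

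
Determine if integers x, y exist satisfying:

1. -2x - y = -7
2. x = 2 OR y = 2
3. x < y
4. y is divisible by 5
No

The full constraint system is jointly infeasible over the integers. Each constraint and what it forces:

  - -2x - y = -7: is a linear equation tying the variables together
  - x = 2 OR y = 2: forces a choice: either x = 2 or y = 2
  - x < y: bounds one variable relative to another variable
  - y is divisible by 5: restricts y to multiples of 5

Split on the disjunction (x = 2 OR y = 2):
  • If x = 2: with x = 2, writing y = 5y', every remaining term of the linear equation is divisible by 5, so the left side is ≡ 0 (mod 5); but the right side -3 ≡ 2 (mod 5). No integers can satisfy it.
  • If y = 2: this contradicts the divisibility constraint — 2 is not a multiple of 5.
Both branches are infeasible, so the system has no integer solution.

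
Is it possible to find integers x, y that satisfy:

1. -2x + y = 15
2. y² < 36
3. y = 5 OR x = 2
Yes

Take x = -5, y = 5. Substituting into each constraint:
  (1) -2(-5) + 5 = 15 ✓
  (2) y² = (5)² = 25, and 25 < 36 ✓
  (3) y = 5, target 5 ✓ (first branch holds)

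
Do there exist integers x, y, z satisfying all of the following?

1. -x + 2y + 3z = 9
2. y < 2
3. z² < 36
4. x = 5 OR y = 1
Yes

Take x = 5, y = 1, z = 4. Substituting into each constraint:
  (1) (-5) + 2(1) + 3(4) = 9 ✓
  (2) 1 < 2 ✓
  (3) z² = (4)² = 16, and 16 < 36 ✓
  (4) x = 5, target 5 ✓ (first branch holds)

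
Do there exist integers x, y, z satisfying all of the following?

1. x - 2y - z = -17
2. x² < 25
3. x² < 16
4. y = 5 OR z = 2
Yes

Take x = 0, y = 5, z = 7. Substituting into each constraint:
  (1) 0 - 2(5) + (-7) = -17 ✓
  (2) x² = (0)² = 0, and 0 < 25 ✓
  (3) x² = (0)² = 0, and 0 < 16 ✓
  (4) y = 5, target 5 ✓ (first branch holds)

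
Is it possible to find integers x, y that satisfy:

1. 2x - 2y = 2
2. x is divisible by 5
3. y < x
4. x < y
No

A contradictory subset is {y < x, x < y}. No integer assignment can satisfy these jointly:

  - y < x: bounds one variable relative to another variable
  - x < y: bounds one variable relative to another variable

Direct contradiction: x > y and y > x cannot both hold.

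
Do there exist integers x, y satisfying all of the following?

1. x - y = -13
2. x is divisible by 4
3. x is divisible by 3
Yes

Take x = 0, y = 13. Substituting into each constraint:
  (1) 0 + (-13) = -13 ✓
  (2) 0 = 4 × 0, remainder 0 ✓
  (3) 0 = 3 × 0, remainder 0 ✓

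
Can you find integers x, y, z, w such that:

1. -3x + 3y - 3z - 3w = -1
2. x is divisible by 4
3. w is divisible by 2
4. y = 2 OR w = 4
No

Even the single constraint (-3x + 3y - 3z - 3w = -1) is infeasible over the integers.

  - -3x + 3y - 3z - 3w = -1: every term on the left is divisible by 3, so the LHS ≡ 0 (mod 3), but the RHS -1 is not — no integer solution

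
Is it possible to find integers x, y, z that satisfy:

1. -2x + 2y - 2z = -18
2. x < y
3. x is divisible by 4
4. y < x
No

A contradictory subset is {x < y, y < x}. No integer assignment can satisfy these jointly:

  - x < y: bounds one variable relative to another variable
  - y < x: bounds one variable relative to another variable

Direct contradiction: y > x and x > y cannot both hold.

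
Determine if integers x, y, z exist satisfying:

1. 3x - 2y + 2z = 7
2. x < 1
Yes

Take x = -1, y = 0, z = 5. Substituting into each constraint:
  (1) 3(-1) - 2(0) + 2(5) = 7 ✓
  (2) -1 < 1 ✓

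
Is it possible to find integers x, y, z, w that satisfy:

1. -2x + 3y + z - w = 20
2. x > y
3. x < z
Yes

Take x = 0, y = -1, z = 1, w = -22. Substituting into each constraint:
  (1) -2(0) + 3(-1) + 1 + 22 = 20 ✓
  (2) 0 > -1 ✓
  (3) 0 < 1 ✓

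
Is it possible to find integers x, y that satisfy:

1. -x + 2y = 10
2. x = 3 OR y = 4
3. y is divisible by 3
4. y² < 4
No

A contradictory subset is {-x + 2y = 10, x = 3 OR y = 4, y² < 4}. No integer assignment can satisfy these jointly:

  - -x + 2y = 10: is a linear equation tying the variables together
  - x = 3 OR y = 4: forces a choice: either x = 3 or y = 4
  - y² < 4: restricts y to |y| ≤ 1

Split on the disjunction (x = 3 OR y = 4):
  • If x = 3: with x = 3, every remaining term of the linear equation is divisible by 2, so the left side is ≡ 0 (mod 2); but the right side 13 ≡ 1 (mod 2). No integers can satisfy it.
  • If y = 4: this contradicts y² < 4, which requires |y| ≤ 1.
Both branches are infeasible, so the system has no integer solution.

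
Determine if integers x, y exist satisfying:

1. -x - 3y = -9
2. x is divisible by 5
Yes

Take x = 0, y = 3. Substituting into each constraint:
  (1) 0 - 3(3) = -9 ✓
  (2) 0 = 5 × 0, remainder 0 ✓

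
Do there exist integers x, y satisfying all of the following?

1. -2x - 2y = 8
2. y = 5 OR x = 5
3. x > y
Yes

Take x = 5, y = -9. Substituting into each constraint:
  (1) -2(5) - 2(-9) = 8 ✓
  (2) x = 5, target 5 ✓ (second branch holds)
  (3) 5 > -9 ✓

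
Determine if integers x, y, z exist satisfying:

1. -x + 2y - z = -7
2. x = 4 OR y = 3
Yes

Take x = 4, y = 0, z = 3. Substituting into each constraint:
  (1) (-4) + 2(0) + (-3) = -7 ✓
  (2) x = 4, target 4 ✓ (first branch holds)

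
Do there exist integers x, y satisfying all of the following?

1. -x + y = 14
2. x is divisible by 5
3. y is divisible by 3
Yes

Take x = -20, y = -6. Substituting into each constraint:
  (1) 20 + (-6) = 14 ✓
  (2) -20 = 5 × -4, remainder 0 ✓
  (3) -6 = 3 × -2, remainder 0 ✓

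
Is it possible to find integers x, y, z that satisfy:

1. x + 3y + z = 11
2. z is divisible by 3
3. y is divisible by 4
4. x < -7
Yes

Take x = -10, y = 0, z = 21. Substituting into each constraint:
  (1) (-10) + 3(0) + 21 = 11 ✓
  (2) 21 = 3 × 7, remainder 0 ✓
  (3) 0 = 4 × 0, remainder 0 ✓
  (4) -10 < -7 ✓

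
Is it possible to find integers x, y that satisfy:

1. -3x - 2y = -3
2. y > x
Yes

Take x = -1, y = 3. Substituting into each constraint:
  (1) -3(-1) - 2(3) = -3 ✓
  (2) 3 > -1 ✓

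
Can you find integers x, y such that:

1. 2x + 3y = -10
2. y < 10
Yes

Take x = 1, y = -4. Substituting into each constraint:
  (1) 2(1) + 3(-4) = -10 ✓
  (2) -4 < 10 ✓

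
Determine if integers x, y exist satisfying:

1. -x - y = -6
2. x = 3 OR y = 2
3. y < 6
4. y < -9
No

A contradictory subset is {-x - y = -6, x = 3 OR y = 2, y < -9}. No integer assignment can satisfy these jointly:

  - -x - y = -6: is a linear equation tying the variables together
  - x = 3 OR y = 2: forces a choice: either x = 3 or y = 2
  - y < -9: bounds one variable relative to a constant

Split on the disjunction (x = 3 OR y = 2):
  • If x = 3: the equation forces y = 3, which contradicts the bound y ≤ -10.
  • If y = 2: this contradicts the bound y ≤ -10.
Both branches are infeasible, so the system has no integer solution.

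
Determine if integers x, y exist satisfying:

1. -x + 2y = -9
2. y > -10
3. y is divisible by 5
Yes

Take x = 9, y = 0. Substituting into each constraint:
  (1) (-9) + 2(0) = -9 ✓
  (2) 0 > -10 ✓
  (3) 0 = 5 × 0, remainder 0 ✓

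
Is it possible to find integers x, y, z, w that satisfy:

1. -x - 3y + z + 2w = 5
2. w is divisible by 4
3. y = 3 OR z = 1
Yes

Take x = 0, y = 3, z = 14, w = 0. Substituting into each constraint:
  (1) 0 - 3(3) + 14 + 2(0) = 5 ✓
  (2) 0 = 4 × 0, remainder 0 ✓
  (3) y = 3, target 3 ✓ (first branch holds)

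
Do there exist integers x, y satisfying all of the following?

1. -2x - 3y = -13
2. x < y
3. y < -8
No

The full constraint system is jointly infeasible over the integers. Each constraint and what it forces:

  - -2x - 3y = -13: is a linear equation tying the variables together
  - x < y: bounds one variable relative to another variable
  - y < -8: bounds one variable relative to a constant

Propagating the comparison: x < y and y ≤ -9 give x ≤ -10. Range argument: with x ∈ [−∞, -10], y ∈ [−∞, -9], the left side of the equation is at least 47, but the right side is -13 < 47. No integer solution exists.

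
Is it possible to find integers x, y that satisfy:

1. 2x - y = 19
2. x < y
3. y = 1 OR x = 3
No

The full constraint system is jointly infeasible over the integers. Each constraint and what it forces:

  - 2x - y = 19: is a linear equation tying the variables together
  - x < y: bounds one variable relative to another variable
  - y = 1 OR x = 3: forces a choice: either y = 1 or x = 3

Split on the disjunction (y = 1 OR x = 3):
  • If y = 1: the equation forces x = 10, giving (y, x) = (1, 10), which violates y > x.
  • If x = 3: the equation forces y = -13, giving (x, y) = (3, -13), which violates y > x.
Both branches are infeasible, so the system has no integer solution.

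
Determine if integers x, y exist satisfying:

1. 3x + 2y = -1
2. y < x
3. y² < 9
Yes

Take x = 1, y = -2. Substituting into each constraint:
  (1) 3(1) + 2(-2) = -1 ✓
  (2) -2 < 1 ✓
  (3) y² = (-2)² = 4, and 4 < 9 ✓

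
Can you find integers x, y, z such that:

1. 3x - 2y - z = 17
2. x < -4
Yes

Take x = -5, y = 0, z = -32. Substituting into each constraint:
  (1) 3(-5) - 2(0) + 32 = 17 ✓
  (2) -5 < -4 ✓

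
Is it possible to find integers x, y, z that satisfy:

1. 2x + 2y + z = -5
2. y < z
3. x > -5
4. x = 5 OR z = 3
Yes

Take x = 5, y = -6, z = -3. Substituting into each constraint:
  (1) 2(5) + 2(-6) + (-3) = -5 ✓
  (2) -6 < -3 ✓
  (3) 5 > -5 ✓
  (4) x = 5, target 5 ✓ (first branch holds)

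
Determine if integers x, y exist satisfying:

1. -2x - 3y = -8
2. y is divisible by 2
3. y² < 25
Yes

Take x = 4, y = 0. Substituting into each constraint:
  (1) -2(4) - 3(0) = -8 ✓
  (2) 0 = 2 × 0, remainder 0 ✓
  (3) y² = (0)² = 0, and 0 < 25 ✓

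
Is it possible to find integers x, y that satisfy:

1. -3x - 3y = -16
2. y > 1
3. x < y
No

Even the single constraint (-3x - 3y = -16) is infeasible over the integers.

  - -3x - 3y = -16: every term on the left is divisible by 3, so the LHS ≡ 0 (mod 3), but the RHS -16 is not — no integer solution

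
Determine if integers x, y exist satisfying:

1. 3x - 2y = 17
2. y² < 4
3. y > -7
Yes

Take x = 5, y = -1. Substituting into each constraint:
  (1) 3(5) - 2(-1) = 17 ✓
  (2) y² = (-1)² = 1, and 1 < 4 ✓
  (3) -1 > -7 ✓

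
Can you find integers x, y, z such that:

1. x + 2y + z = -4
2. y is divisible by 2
Yes

Take x = -4, y = 0, z = 0. Substituting into each constraint:
  (1) (-4) + 2(0) + 0 = -4 ✓
  (2) 0 = 2 × 0, remainder 0 ✓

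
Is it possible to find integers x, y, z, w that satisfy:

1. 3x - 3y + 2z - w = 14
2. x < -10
Yes

Take x = -11, y = -16, z = 0, w = 1. Substituting into each constraint:
  (1) 3(-11) - 3(-16) + 2(0) + (-1) = 14 ✓
  (2) -11 < -10 ✓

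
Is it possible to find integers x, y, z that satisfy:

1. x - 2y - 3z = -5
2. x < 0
Yes

Take x = -5, y = 0, z = 0. Substituting into each constraint:
  (1) (-5) - 2(0) - 3(0) = -5 ✓
  (2) -5 < 0 ✓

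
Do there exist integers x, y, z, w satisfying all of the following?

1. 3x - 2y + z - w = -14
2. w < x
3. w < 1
Yes

Take x = 0, y = 0, z = -15, w = -1. Substituting into each constraint:
  (1) 3(0) - 2(0) + (-15) + 1 = -14 ✓
  (2) -1 < 0 ✓
  (3) -1 < 1 ✓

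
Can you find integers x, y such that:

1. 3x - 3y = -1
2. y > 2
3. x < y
No

Even the single constraint (3x - 3y = -1) is infeasible over the integers.

  - 3x - 3y = -1: every term on the left is divisible by 3, so the LHS ≡ 0 (mod 3), but the RHS -1 is not — no integer solution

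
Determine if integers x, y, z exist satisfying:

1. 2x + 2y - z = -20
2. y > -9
Yes

Take x = -2, y = -8, z = 0. Substituting into each constraint:
  (1) 2(-2) + 2(-8) + 0 = -20 ✓
  (2) -8 > -9 ✓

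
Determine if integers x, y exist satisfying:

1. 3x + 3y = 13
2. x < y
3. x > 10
No

Even the single constraint (3x + 3y = 13) is infeasible over the integers.

  - 3x + 3y = 13: every term on the left is divisible by 3, so the LHS ≡ 0 (mod 3), but the RHS 13 is not — no integer solution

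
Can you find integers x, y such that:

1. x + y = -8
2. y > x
Yes

Take x = -5, y = -3. Substituting into each constraint:
  (1) (-5) + (-3) = -8 ✓
  (2) -3 > -5 ✓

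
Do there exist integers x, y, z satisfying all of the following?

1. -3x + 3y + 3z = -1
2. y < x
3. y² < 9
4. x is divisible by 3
No

Even the single constraint (-3x + 3y + 3z = -1) is infeasible over the integers.

  - -3x + 3y + 3z = -1: every term on the left is divisible by 3, so the LHS ≡ 0 (mod 3), but the RHS -1 is not — no integer solution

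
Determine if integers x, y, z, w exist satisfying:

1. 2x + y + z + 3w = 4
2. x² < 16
Yes

Take x = 0, y = 4, z = 0, w = 0. Substituting into each constraint:
  (1) 2(0) + 4 + 0 + 3(0) = 4 ✓
  (2) x² = (0)² = 0, and 0 < 16 ✓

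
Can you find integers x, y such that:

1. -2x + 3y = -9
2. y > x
Yes

Take x = -12, y = -11. Substituting into each constraint:
  (1) -2(-12) + 3(-11) = -9 ✓
  (2) -11 > -12 ✓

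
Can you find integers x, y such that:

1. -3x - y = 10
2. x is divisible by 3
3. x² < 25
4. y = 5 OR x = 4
No

A contradictory subset is {-3x - y = 10, x is divisible by 3, y = 5 OR x = 4}. No integer assignment can satisfy these jointly:

  - -3x - y = 10: is a linear equation tying the variables together
  - x is divisible by 3: restricts x to multiples of 3
  - y = 5 OR x = 4: forces a choice: either y = 5 or x = 4

Split on the disjunction (y = 5 OR x = 4):
  • If y = 5: with y = 5, writing x = 3x', every remaining term of the linear equation is divisible by 9, so the left side is ≡ 0 (mod 9); but the right side 15 ≡ 6 (mod 9). No integers can satisfy it.
  • If x = 4: this contradicts the divisibility constraint — 4 is not a multiple of 3.
Both branches are infeasible, so the system has no integer solution.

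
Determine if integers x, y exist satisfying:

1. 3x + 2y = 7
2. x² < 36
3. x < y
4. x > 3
No

A contradictory subset is {3x + 2y = 7, x < y, x > 3}. No integer assignment can satisfy these jointly:

  - 3x + 2y = 7: is a linear equation tying the variables together
  - x < y: bounds one variable relative to another variable
  - x > 3: bounds one variable relative to a constant

Propagating the comparison: y > x and x ≥ 4 give y ≥ 5. Range argument: with x ∈ [4, ∞], y ∈ [5, ∞], the left side of the equation is at least 22, but the right side is 7 < 22. No integer solution exists.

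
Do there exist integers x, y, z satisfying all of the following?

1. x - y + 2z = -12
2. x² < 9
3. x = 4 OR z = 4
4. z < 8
Yes

Take x = 0, y = 20, z = 4. Substituting into each constraint:
  (1) 0 + (-20) + 2(4) = -12 ✓
  (2) x² = (0)² = 0, and 0 < 9 ✓
  (3) z = 4, target 4 ✓ (second branch holds)
  (4) 4 < 8 ✓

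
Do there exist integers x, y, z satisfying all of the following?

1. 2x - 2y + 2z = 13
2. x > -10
No

Even the single constraint (2x - 2y + 2z = 13) is infeasible over the integers.

  - 2x - 2y + 2z = 13: every term on the left is divisible by 2, so the LHS ≡ 0 (mod 2), but the RHS 13 is not — no integer solution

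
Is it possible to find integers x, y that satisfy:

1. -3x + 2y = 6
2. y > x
Yes

Take x = 0, y = 3. Substituting into each constraint:
  (1) -3(0) + 2(3) = 6 ✓
  (2) 3 > 0 ✓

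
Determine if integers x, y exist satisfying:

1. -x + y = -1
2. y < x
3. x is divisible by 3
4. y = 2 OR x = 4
Yes

Take x = 3, y = 2. Substituting into each constraint:
  (1) (-3) + 2 = -1 ✓
  (2) 2 < 3 ✓
  (3) 3 = 3 × 1, remainder 0 ✓
  (4) y = 2, target 2 ✓ (first branch holds)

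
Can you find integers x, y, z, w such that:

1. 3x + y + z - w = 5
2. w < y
Yes

Take x = 0, y = 0, z = 4, w = -1. Substituting into each constraint:
  (1) 3(0) + 0 + 4 + 1 = 5 ✓
  (2) -1 < 0 ✓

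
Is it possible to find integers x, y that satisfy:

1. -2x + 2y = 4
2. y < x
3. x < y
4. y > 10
No

A contradictory subset is {y < x, x < y}. No integer assignment can satisfy these jointly:

  - y < x: bounds one variable relative to another variable
  - x < y: bounds one variable relative to another variable

Direct contradiction: x > y and y > x cannot both hold.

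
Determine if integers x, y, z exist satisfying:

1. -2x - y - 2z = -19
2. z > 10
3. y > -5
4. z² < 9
No

A contradictory subset is {z > 10, z² < 9}. No integer assignment can satisfy these jointly:

  - z > 10: bounds one variable relative to a constant
  - z² < 9: restricts z to |z| ≤ 2

Direct contradiction: the bounds on z require z ≥ 11 and z ≤ 2 simultaneously, which is empty.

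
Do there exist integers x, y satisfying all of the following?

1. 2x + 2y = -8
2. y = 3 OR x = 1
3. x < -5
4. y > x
Yes

Take x = -7, y = 3. Substituting into each constraint:
  (1) 2(-7) + 2(3) = -8 ✓
  (2) y = 3, target 3 ✓ (first branch holds)
  (3) -7 < -5 ✓
  (4) 3 > -7 ✓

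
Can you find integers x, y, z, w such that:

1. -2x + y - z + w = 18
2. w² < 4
Yes

Take x = 0, y = 0, z = -18, w = 0. Substituting into each constraint:
  (1) -2(0) + 0 + 18 + 0 = 18 ✓
  (2) w² = (0)² = 0, and 0 < 4 ✓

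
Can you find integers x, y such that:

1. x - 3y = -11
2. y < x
Yes

Take x = 7, y = 6. Substituting into each constraint:
  (1) 7 - 3(6) = -11 ✓
  (2) 6 < 7 ✓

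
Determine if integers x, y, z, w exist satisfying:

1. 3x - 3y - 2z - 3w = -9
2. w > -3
Yes

Take x = -3, y = 0, z = 0, w = 0. Substituting into each constraint:
  (1) 3(-3) - 3(0) - 2(0) - 3(0) = -9 ✓
  (2) 0 > -3 ✓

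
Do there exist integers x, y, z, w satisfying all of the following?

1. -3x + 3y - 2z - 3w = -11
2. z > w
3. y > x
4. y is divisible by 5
Yes

Take x = -1, y = 0, z = 4, w = 2. Substituting into each constraint:
  (1) -3(-1) + 3(0) - 2(4) - 3(2) = -11 ✓
  (2) 4 > 2 ✓
  (3) 0 > -1 ✓
  (4) 0 = 5 × 0, remainder 0 ✓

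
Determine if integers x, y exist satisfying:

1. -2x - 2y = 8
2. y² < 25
Yes

Take x = -4, y = 0. Substituting into each constraint:
  (1) -2(-4) - 2(0) = 8 ✓
  (2) y² = (0)² = 0, and 0 < 25 ✓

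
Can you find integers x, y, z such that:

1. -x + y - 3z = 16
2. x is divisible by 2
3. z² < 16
Yes

Take x = 0, y = 16, z = 0. Substituting into each constraint:
  (1) 0 + 16 - 3(0) = 16 ✓
  (2) 0 = 2 × 0, remainder 0 ✓
  (3) z² = (0)² = 0, and 0 < 16 ✓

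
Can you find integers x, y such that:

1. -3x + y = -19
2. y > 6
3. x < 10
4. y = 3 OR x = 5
No

A contradictory subset is {-3x + y = -19, y > 6, y = 3 OR x = 5}. No integer assignment can satisfy these jointly:

  - -3x + y = -19: is a linear equation tying the variables together
  - y > 6: bounds one variable relative to a constant
  - y = 3 OR x = 5: forces a choice: either y = 3 or x = 5

Split on the disjunction (y = 3 OR x = 5):
  • If y = 3: this contradicts the bound y ≥ 7.
  • If x = 5: the equation forces y = -4, which contradicts the bound y ≥ 7.
Both branches are infeasible, so the system has no integer solution.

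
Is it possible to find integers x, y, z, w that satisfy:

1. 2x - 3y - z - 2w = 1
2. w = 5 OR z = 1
Yes

Take x = 1, y = -3, z = 0, w = 5. Substituting into each constraint:
  (1) 2(1) - 3(-3) + 0 - 2(5) = 1 ✓
  (2) w = 5, target 5 ✓ (first branch holds)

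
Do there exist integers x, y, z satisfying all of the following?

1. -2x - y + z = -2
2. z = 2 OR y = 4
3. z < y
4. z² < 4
Yes

Take x = -1, y = 4, z = 0. Substituting into each constraint:
  (1) -2(-1) + (-4) + 0 = -2 ✓
  (2) y = 4, target 4 ✓ (second branch holds)
  (3) 0 < 4 ✓
  (4) z² = (0)² = 0, and 0 < 4 ✓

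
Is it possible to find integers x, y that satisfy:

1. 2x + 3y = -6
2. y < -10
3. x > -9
Yes

Take x = 15, y = -12. Substituting into each constraint:
  (1) 2(15) + 3(-12) = -6 ✓
  (2) -12 < -10 ✓
  (3) 15 > -9 ✓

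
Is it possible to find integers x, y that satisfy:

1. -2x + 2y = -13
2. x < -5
No

Even the single constraint (-2x + 2y = -13) is infeasible over the integers.

  - -2x + 2y = -13: every term on the left is divisible by 2, so the LHS ≡ 0 (mod 2), but the RHS -13 is not — no integer solution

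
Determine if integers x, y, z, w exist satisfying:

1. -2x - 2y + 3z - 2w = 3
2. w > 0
Yes

Take x = 0, y = -1, z = 1, w = 1. Substituting into each constraint:
  (1) -2(0) - 2(-1) + 3(1) - 2(1) = 3 ✓
  (2) 1 > 0 ✓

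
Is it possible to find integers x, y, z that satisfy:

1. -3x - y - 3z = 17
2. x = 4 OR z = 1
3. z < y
Yes

Take x = 4, y = -5, z = -8. Substituting into each constraint:
  (1) -3(4) + 5 - 3(-8) = 17 ✓
  (2) x = 4, target 4 ✓ (first branch holds)
  (3) -8 < -5 ✓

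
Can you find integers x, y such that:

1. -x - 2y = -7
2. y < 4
Yes

Take x = 7, y = 0. Substituting into each constraint:
  (1) (-7) - 2(0) = -7 ✓
  (2) 0 < 4 ✓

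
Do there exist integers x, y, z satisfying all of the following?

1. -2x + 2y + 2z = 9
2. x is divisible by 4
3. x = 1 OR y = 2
No

Even the single constraint (-2x + 2y + 2z = 9) is infeasible over the integers.

  - -2x + 2y + 2z = 9: every term on the left is divisible by 2, so the LHS ≡ 0 (mod 2), but the RHS 9 is not — no integer solution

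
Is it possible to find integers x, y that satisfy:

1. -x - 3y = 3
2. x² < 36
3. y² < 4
Yes

Take x = -3, y = 0. Substituting into each constraint:
  (1) 3 - 3(0) = 3 ✓
  (2) x² = (-3)² = 9, and 9 < 36 ✓
  (3) y² = (0)² = 0, and 0 < 4 ✓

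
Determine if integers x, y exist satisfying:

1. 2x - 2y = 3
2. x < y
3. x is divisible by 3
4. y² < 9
No

Even the single constraint (2x - 2y = 3) is infeasible over the integers.

  - 2x - 2y = 3: every term on the left is divisible by 2, so the LHS ≡ 0 (mod 2), but the RHS 3 is not — no integer solution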